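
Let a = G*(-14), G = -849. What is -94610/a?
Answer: -47305/5943 ≈ -7.9598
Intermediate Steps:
a = 11886 (a = -849*(-14) = 11886)
-94610/a = -94610/11886 = -94610*1/11886 = -47305/5943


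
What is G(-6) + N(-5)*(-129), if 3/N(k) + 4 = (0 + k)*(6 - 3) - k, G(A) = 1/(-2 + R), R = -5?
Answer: 55/2 ≈ 27.500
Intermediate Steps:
G(A) = -⅐ (G(A) = 1/(-2 - 5) = 1/(-7) = -⅐)
N(k) = 3/(-4 + 2*k) (N(k) = 3/(-4 + ((0 + k)*(6 - 3) - k)) = 3/(-4 + (k*3 - k)) = 3/(-4 + (3*k - k)) = 3/(-4 + 2*k))
G(-6) + N(-5)*(-129) = -⅐ + (3/(2*(-2 - 5)))*(-129) = -⅐ + ((3/2)/(-7))*(-129) = -⅐ + ((3/2)*(-⅐))*(-129) = -⅐ - 3/14*(-129) = -⅐ + 387/14 = 55/2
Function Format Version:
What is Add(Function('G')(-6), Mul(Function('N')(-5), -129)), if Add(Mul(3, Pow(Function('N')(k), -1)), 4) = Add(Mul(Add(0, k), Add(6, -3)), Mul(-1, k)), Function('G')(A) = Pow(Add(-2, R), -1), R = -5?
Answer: Rational(55, 2) ≈ 27.500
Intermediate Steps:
Function('G')(A) = Rational(-1, 7) (Function('G')(A) = Pow(Add(-2, -5), -1) = Pow(-7, -1) = Rational(-1, 7))
Function('N')(k) = Mul(3, Pow(Add(-4, Mul(2, k)), -1)) (Function('N')(k) = Mul(3, Pow(Add(-4, Add(Mul(Add(0, k), Add(6, -3)), Mul(-1, k))), -1)) = Mul(3, Pow(Add(-4, Add(Mul(k, 3), Mul(-1, k))), -1)) = Mul(3, Pow(Add(-4, Add(Mul(3, k), Mul(-1, k))), -1)) = Mul(3, Pow(Add(-4, Mul(2, k)), -1)))
Add(Function('G')(-6), Mul(Function('N')(-5), -129)) = Add(Rational(-1, 7), Mul(Mul(Rational(3, 2), Pow(Add(-2, -5), -1)), -129)) = Add(Rational(-1, 7), Mul(Mul(Rational(3, 2), Pow(-7, -1)), -129)) = Add(Rational(-1, 7), Mul(Mul(Rational(3, 2), Rational(-1, 7)), -129)) = Add(Rational(-1, 7), Mul(Rational(-3, 14), -129)) = Add(Rational(-1, 7), Rational(387, 14)) = Rational(55, 2)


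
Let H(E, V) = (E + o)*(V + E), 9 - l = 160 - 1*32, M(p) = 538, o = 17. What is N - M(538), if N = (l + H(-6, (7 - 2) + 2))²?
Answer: 11126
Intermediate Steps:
l = -119 (l = 9 - (160 - 1*32) = 9 - (160 - 32) = 9 - 1*128 = 9 - 128 = -119)
H(E, V) = (17 + E)*(E + V) (H(E, V) = (E + 17)*(V + E) = (17 + E)*(E + V))
N = 11664 (N = (-119 + ((-6)² + 17*(-6) + 17*((7 - 2) + 2) - 6*((7 - 2) + 2)))² = (-119 + (36 - 102 + 17*(5 + 2) - 6*(5 + 2)))² = (-119 + (36 - 102 + 17*7 - 6*7))² = (-119 + (36 - 102 + 119 - 42))² = (-119 + 11)² = (-108)² = 11664)
N - M(538) = 11664 - 1*538 = 11664 - 538 = 11126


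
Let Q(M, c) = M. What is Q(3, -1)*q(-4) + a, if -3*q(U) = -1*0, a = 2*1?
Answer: 2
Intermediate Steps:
a = 2
q(U) = 0 (q(U) = -(-1)*0/3 = -⅓*0 = 0)
Q(3, -1)*q(-4) + a = 3*0 + 2 = 0 + 2 = 2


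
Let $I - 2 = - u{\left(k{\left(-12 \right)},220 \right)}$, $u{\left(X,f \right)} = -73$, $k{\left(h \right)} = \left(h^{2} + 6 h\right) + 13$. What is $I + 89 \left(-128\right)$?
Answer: $-11317$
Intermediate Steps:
$k{\left(h \right)} = 13 + h^{2} + 6 h$
$I = 75$ ($I = 2 - -73 = 2 + 73 = 75$)
$I + 89 \left(-128\right) = 75 + 89 \left(-128\right) = 75 - 11392 = -11317$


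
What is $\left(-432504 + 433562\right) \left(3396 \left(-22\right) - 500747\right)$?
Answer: $-608835622$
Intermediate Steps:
$\left(-432504 + 433562\right) \left(3396 \left(-22\right) - 500747\right) = 1058 \left(-74712 - 500747\right) = 1058 \left(-575459\right) = -608835622$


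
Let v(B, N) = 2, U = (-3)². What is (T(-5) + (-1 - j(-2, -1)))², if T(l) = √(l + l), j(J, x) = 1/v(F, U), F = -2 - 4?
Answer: (3 - 2*I*√10)²/4 ≈ -7.75 - 9.4868*I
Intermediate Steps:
U = 9
F = -6
j(J, x) = ½ (j(J, x) = 1/2 = ½)
T(l) = √2*√l (T(l) = √(2*l) = √2*√l)
(T(-5) + (-1 - j(-2, -1)))² = (√2*√(-5) + (-1 - 1*½))² = (√2*(I*√5) + (-1 - ½))² = (I*√10 - 3/2)² = (-3/2 + I*√10)²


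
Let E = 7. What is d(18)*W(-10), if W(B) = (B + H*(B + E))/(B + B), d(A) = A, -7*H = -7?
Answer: 117/10 ≈ 11.700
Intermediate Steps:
H = 1 (H = -⅐*(-7) = 1)
W(B) = (7 + 2*B)/(2*B) (W(B) = (B + 1*(B + 7))/(B + B) = (B + 1*(7 + B))/((2*B)) = (B + (7 + B))*(1/(2*B)) = (7 + 2*B)*(1/(2*B)) = (7 + 2*B)/(2*B))
d(18)*W(-10) = 18*((7/2 - 10)/(-10)) = 18*(-⅒*(-13/2)) = 18*(13/20) = 117/10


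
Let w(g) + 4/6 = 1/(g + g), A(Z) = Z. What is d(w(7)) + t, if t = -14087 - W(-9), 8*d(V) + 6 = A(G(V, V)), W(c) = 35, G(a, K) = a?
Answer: -4745269/336 ≈ -14123.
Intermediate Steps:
w(g) = -2/3 + 1/(2*g) (w(g) = -2/3 + 1/(g + g) = -2/3 + 1/(2*g))
d(V) = -3/4 + V/8
t = -14122 (t = -14087 - 1*35 = -14087 - 35 = -14122)
d(w(7)) + t = (-3/4 + ((1/6)*(3 - 4*7)/7)/8) - 14122 = (-3/4 + ((1/6)*(1/7)*(3 - 28))/8) - 14122 = (-3/4 + ((1/6)*(1/7)*(-25))/8) - 14122 = (-3/4 + (1/8)*(-25/42)) - 14122 = (-3/4 - 25/336) - 14122 = -277/336 - 14122 = -4745269/336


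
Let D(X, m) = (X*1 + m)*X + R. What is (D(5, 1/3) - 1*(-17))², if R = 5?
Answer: 21316/9 ≈ 2368.4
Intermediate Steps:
D(X, m) = 5 + X*(X + m) (D(X, m) = (X*1 + m)*X + 5 = (X + m)*X + 5 = X*(X + m) + 5 = 5 + X*(X + m))
(D(5, 1/3) - 1*(-17))² = ((5 + 5² + 5/3) - 1*(-17))² = ((5 + 25 + 5*(⅓)) + 17)² = ((5 + 25 + 5/3) + 17)² = (95/3 + 17)² = (146/3)² = 21316/9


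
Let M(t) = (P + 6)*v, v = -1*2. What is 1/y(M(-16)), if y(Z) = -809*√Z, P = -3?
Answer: I*√6/4854 ≈ 0.00050463*I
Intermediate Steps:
v = -2
M(t) = -6 (M(t) = (-3 + 6)*(-2) = 3*(-2) = -6)
1/y(M(-16)) = 1/(-809*I*√6) = I*√6/4854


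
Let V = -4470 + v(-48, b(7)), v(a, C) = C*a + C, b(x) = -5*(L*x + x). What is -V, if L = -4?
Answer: 9405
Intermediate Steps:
b(x) = 15*x (b(x) = -5*(-4*x + x) = -(-15)*x = 15*x)
v(a, C) = C + C*a
V = -9405 (V = -4470 + (15*7)*(1 - 48) = -4470 + 105*(-47) = -4470 - 4935 = -9405)
-V = -1*(-9405) = 9405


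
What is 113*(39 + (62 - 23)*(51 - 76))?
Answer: -105768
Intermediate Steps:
113*(39 + (62 - 23)*(51 - 76)) = 113*(39 + 39*(-25)) = 113*(39 - 975) = 113*(-936) = -105768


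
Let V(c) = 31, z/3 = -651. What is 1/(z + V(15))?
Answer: -1/1922 ≈ -0.00052029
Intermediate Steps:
z = -1953 (z = 3*(-651) = -1953)
1/(z + V(15)) = 1/(-1953 + 31) = 1/(-1922) = -1/1922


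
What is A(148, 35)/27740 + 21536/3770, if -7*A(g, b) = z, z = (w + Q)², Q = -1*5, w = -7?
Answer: 20906588/3660293 ≈ 5.7117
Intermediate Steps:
Q = -5
z = 144 (z = (-7 - 5)² = (-12)² = 144)
A(g, b) = -144/7 (A(g, b) = -⅐*144 = -144/7)
A(148, 35)/27740 + 21536/3770 = -144/7/27740 + 21536/3770 = -144/7*1/27740 + 21536*(1/3770) = -36/48545 + 10768/1885 = 20906588/3660293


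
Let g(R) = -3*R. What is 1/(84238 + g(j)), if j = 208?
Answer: 1/83614 ≈ 1.1960e-5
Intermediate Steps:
1/(84238 + g(j)) = 1/(84238 - 3*208) = 1/(84238 - 624) = 1/83614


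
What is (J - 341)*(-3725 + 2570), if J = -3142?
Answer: 4022865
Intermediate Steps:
(J - 341)*(-3725 + 2570) = (-3142 - 341)*(-3725 + 2570) = -3483*(-1155) = 4022865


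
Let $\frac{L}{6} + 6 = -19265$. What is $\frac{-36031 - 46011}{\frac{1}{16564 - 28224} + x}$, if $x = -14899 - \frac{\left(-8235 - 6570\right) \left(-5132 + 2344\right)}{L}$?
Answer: $\frac{2633546559160}{466798506573} \approx 5.6417$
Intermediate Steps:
$L = -115626$ ($L = -36 + 6 \left(-19265\right) = -36 - 115590 = -115626$)
$x = - \frac{40034177}{2753}$ ($x = -14899 - \frac{\left(-8235 - 6570\right) \left(-5132 + 2344\right)}{-115626} = -14899 - \left(-14805\right) \left(-2788\right) \left(- \frac{1}{115626}\right) = -14899 - 41276340 \left(- \frac{1}{115626}\right) = -14899 - - \frac{982770}{2753} = -14899 + \frac{982770}{2753} = - \frac{40034177}{2753} \approx -14542.0$)
$\frac{-36031 - 46011}{\frac{1}{16564 - 28224} + x} = \frac{-36031 - 46011}{\frac{1}{16564 - 28224} - \frac{40034177}{2753}} = - \frac{82042}{\frac{1}{-11660} - \frac{40034177}{2753}} = - \frac{82042}{- \frac{1}{11660} - \frac{40034177}{2753}} = - \frac{82042}{- \frac{466798506573}{32099980}} = \left(-82042\right) \left(- \frac{32099980}{466798506573}\right) = \frac{2633546559160}{466798506573}$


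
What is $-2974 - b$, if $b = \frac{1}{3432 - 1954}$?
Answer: $- \frac{4395573}{1478} \approx -2974.0$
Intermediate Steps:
$b = \frac{1}{1478} \approx 0.00067659$
$-2974 - b = -2974 - \frac{1}{1478} = - \frac{4395573}{1478}$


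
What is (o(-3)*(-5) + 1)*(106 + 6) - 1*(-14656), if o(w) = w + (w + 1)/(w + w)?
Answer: 48784/3 ≈ 16261.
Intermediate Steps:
o(w) = w + (1 + w)/(2*w) (o(w) = w + (1 + w)/((2*w)) = w + (1 + w)*(1/(2*w)) = w + (1 + w)/(2*w))
(o(-3)*(-5) + 1)*(106 + 6) - 1*(-14656) = ((1/2 - 3 + (1/2)/(-3))*(-5) + 1)*(106 + 6) - 1*(-14656) = ((1/2 - 3 + (1/2)*(-1/3))*(-5) + 1)*112 + 14656 = ((1/2 - 3 - 1/6)*(-5) + 1)*112 + 14656 = (-8/3*(-5) + 1)*112 + 14656 = (40/3 + 1)*112 + 14656 = (43/3)*112 + 14656 = 4816/3 + 14656 = 48784/3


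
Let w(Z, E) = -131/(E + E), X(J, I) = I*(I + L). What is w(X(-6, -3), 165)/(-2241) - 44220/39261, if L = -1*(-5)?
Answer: -10898957803/9678229110 ≈ -1.1261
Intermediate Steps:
L = 5
X(J, I) = I*(5 + I) (X(J, I) = I*(I + 5) = I*(5 + I))
w(Z, E) = -131/(2*E) (w(Z, E) = -131*1/(2*E) = -131/(2*E))
w(X(-6, -3), 165)/(-2241) - 44220/39261 = -131/2/165/(-2241) - 44220/39261 = -131/2*1/165*(-1/2241) - 44220*1/39261 = -131/330*(-1/2241) - 14740/13087 = 131/739530 - 14740/13087 = -10898957803/9678229110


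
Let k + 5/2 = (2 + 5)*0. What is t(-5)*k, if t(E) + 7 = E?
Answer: 30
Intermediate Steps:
k = -5/2 (k = -5/2 + (2 + 5)*0 = -5/2 + 7*0 = -5/2 + 0 = -5/2 ≈ -2.5000)
t(E) = -7 + E
t(-5)*k = (-7 - 5)*(-5/2) = -12*(-5/2) = 30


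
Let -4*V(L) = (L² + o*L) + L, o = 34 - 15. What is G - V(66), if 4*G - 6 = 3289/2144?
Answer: 12185497/8576 ≈ 1420.9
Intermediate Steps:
o = 19
G = 16153/8576 (G = 3/2 + (3289/2144)/4 = 3/2 + (3289*(1/2144))/4 = 3/2 + (¼)*(3289/2144) = 3/2 + 3289/8576 = 16153/8576 ≈ 1.8835)
V(L) = -5*L - L²/4 (V(L) = -((L² + 19*L) + L)/4 = -(L² + 20*L)/4 = -5*L - L²/4)
G - V(66) = 16153/8576 - (-1)*66*(20 + 66)/4 = 16153/8576 - (-1)*66*86/4 = 16153/8576 - 1*(-1419) = 16153/8576 + 1419 = 12185497/8576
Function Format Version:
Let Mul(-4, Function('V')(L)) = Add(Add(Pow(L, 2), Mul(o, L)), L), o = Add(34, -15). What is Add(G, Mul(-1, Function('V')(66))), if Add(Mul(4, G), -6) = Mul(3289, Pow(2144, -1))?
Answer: Rational(12185497, 8576) ≈ 1420.9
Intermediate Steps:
o = 19
G = Rational(16153, 8576) (G = Add(Rational(3, 2), Mul(Rational(1, 4), Mul(3289, Pow(2144, -1)))) = Add(Rational(3, 2), Mul(Rational(1, 4), Mul(3289, Rational(1, 2144)))) = Add(Rational(3, 2), Mul(Rational(1, 4), Rational(3289, 2144))) = Add(Rational(3, 2), Rational(3289, 8576)) = Rational(16153, 8576) ≈ 1.8835)
Function('V')(L) = Add(Mul(-5, L), Mul(Rational(-1, 4), Pow(L, 2))) (Function('V')(L) = Mul(Rational(-1, 4), Add(Add(Pow(L, 2), Mul(19, L)), L)) = Mul(Rational(-1, 4), Add(Pow(L, 2), Mul(20, L))) = Add(Mul(-5, L), Mul(Rational(-1, 4), Pow(L, 2))))
Add(G, Mul(-1, Function('V')(66))) = Add(Rational(16153, 8576), Mul(-1, Mul(Rational(-1, 4), 66, Add(20, 66)))) = Add(Rational(16153, 8576), Mul(-1, Mul(Rational(-1, 4), 66, 86))) = Add(Rational(16153, 8576), Mul(-1, -1419)) = Add(Rational(16153, 8576), 1419) = Rational(12185497, 8576)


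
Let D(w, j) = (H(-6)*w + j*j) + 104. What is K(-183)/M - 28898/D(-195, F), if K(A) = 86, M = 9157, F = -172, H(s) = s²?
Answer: -131334769/103785438 ≈ -1.2654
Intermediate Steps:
D(w, j) = 104 + j² + 36*w (D(w, j) = ((-6)²*w + j*j) + 104 = (36*w + j²) + 104 = (j² + 36*w) + 104 = 104 + j² + 36*w)
K(-183)/M - 28898/D(-195, F) = 86/9157 - 28898/(104 + (-172)² + 36*(-195)) = 86*(1/9157) - 28898/(104 + 29584 - 7020) = 86/9157 - 28898/22668 = 86/9157 - 28898*1/22668 = 86/9157 - 14449/11334 = -131334769/103785438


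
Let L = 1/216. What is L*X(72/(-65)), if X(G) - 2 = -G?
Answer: 101/7020 ≈ 0.014387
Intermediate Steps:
X(G) = 2 - G
L = 1/216 ≈ 0.0046296
L*X(72/(-65)) = (2 - 72/(-65))/216 = (2 - 72*(-1)/65)/216 = (2 - 1*(-72/65))/216 = (2 + 72/65)/216 = (1/216)*(202/65) = 101/7020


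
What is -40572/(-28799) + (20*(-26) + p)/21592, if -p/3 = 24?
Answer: 107372702/77728501 ≈ 1.3814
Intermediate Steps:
p = -72 (p = -3*24 = -72)
-40572/(-28799) + (20*(-26) + p)/21592 = -40572/(-28799) + (20*(-26) - 72)/21592 = -40572*(-1/28799) + (-520 - 72)*(1/21592) = 40572/28799 - 592*1/21592 = 40572/28799 - 74/2699 = 107372702/77728501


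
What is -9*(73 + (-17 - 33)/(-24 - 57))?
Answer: -5963/9 ≈ -662.56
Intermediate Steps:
-9*(73 + (-17 - 33)/(-24 - 57)) = -9*(73 - 50/(-81)) = -9*(73 - 50*(-1/81)) = -9*(73 + 50/81) = -9*5963/81 = -5963/9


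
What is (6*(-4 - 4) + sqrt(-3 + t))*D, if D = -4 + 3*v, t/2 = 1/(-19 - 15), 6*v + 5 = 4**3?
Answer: -1224 + 3*I*sqrt(221) ≈ -1224.0 + 44.598*I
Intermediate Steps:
v = 59/6 (v = -5/6 + (1/6)*4**3 = -5/6 + (1/6)*64 = -5/6 + 32/3 = 59/6 ≈ 9.8333)
t = -1/17 (t = 2/(-19 - 15) = 2/(-34) = 2*(-1/34) = -1/17 ≈ -0.058824)
D = 51/2 (D = -4 + 3*(59/6) = -4 + 59/2 = 51/2 ≈ 25.500)
(6*(-4 - 4) + sqrt(-3 + t))*D = (6*(-4 - 4) + sqrt(-3 - 1/17))*(51/2) = (6*(-8) + sqrt(-52/17))*(51/2) = (-48 + 2*I*sqrt(221)/17)*(51/2) = -1224 + 3*I*sqrt(221)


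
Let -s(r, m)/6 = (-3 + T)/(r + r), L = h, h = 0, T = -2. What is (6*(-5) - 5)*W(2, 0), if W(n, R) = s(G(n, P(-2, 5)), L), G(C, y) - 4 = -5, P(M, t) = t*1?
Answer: 525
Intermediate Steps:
P(M, t) = t
G(C, y) = -1 (G(C, y) = 4 - 5 = -1)
L = 0
s(r, m) = 15/r (s(r, m) = -6*(-3 - 2)/(r + r) = -(-30)/(2*r) = -(-30)*1/(2*r) = -(-15)/r = 15/r)
W(n, R) = -15 (W(n, R) = 15/(-1) = 15*(-1) = -15)
(6*(-5) - 5)*W(2, 0) = (6*(-5) - 5)*(-15) = (-30 - 5)*(-15) = -35*(-15) = 525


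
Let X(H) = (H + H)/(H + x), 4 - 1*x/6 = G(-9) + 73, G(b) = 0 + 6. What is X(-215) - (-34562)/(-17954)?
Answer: -1526351/1193941 ≈ -1.2784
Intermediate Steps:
G(b) = 6
x = -450 (x = 24 - 6*(6 + 73) = 24 - 6*79 = 24 - 474 = -450)
X(H) = 2*H/(-450 + H) (X(H) = (H + H)/(H - 450) = (2*H)/(-450 + H) = 2*H/(-450 + H))
X(-215) - (-34562)/(-17954) = 2*(-215)/(-450 - 215) - (-34562)/(-17954) = 2*(-215)/(-665) - (-34562)*(-1)/17954 = 2*(-215)*(-1/665) - 1*17281/8977 = 86/133 - 17281/8977 = -1526351/1193941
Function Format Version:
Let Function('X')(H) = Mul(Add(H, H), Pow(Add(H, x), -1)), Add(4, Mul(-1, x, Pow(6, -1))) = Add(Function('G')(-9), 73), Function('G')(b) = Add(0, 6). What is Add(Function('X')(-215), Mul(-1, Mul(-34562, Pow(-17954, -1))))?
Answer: Rational(-1526351, 1193941) ≈ -1.2784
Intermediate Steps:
Function('G')(b) = 6
x = -450 (x = Add(24, Mul(-6, Add(6, 73))) = Add(24, Mul(-6, 79)) = Add(24, -474) = -450)
Function('X')(H) = Mul(2, H, Pow(Add(-450, H), -1)) (Function('X')(H) = Mul(Add(H, H), Pow(Add(H, -450), -1)) = Mul(Mul(2, H), Pow(Add(-450, H), -1)) = Mul(2, H, Pow(Add(-450, H), -1)))
Add(Function('X')(-215), Mul(-1, Mul(-34562, Pow(-17954, -1)))) = Add(Mul(2, -215, Pow(Add(-450, -215), -1)), Mul(-1, Mul(-34562, Pow(-17954, -1)))) = Add(Mul(2, -215, Pow(-665, -1)), Mul(-1, Mul(-34562, Rational(-1, 17954)))) = Add(Mul(2, -215, Rational(-1, 665)), Mul(-1, Rational(17281, 8977))) = Add(Rational(86, 133), Rational(-17281, 8977)) = Rational(-1526351, 1193941)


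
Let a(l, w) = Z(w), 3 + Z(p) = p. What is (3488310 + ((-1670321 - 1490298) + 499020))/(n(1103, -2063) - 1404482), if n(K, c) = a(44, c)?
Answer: -826711/1406548 ≈ -0.58776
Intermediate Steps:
Z(p) = -3 + p
a(l, w) = -3 + w
n(K, c) = -3 + c
(3488310 + ((-1670321 - 1490298) + 499020))/(n(1103, -2063) - 1404482) = (3488310 + ((-1670321 - 1490298) + 499020))/((-3 - 2063) - 1404482) = (3488310 + (-3160619 + 499020))/(-2066 - 1404482) = (3488310 - 2661599)/(-1406548) = 826711*(-1/1406548) = -826711/1406548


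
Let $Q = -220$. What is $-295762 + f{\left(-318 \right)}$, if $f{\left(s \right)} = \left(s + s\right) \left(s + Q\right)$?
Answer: $46406$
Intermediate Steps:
$f{\left(s \right)} = 2 s \left(-220 + s\right)$ ($f{\left(s \right)} = \left(s + s\right) \left(s - 220\right) = 2 s \left(-220 + s\right)$)
$-295762 + f{\left(-318 \right)} = -295762 + 2 \left(-318\right) \left(-220 - 318\right) = -295762 + 2 \left(-318\right) \left(-538\right) = -295762 + 342168 = 46406$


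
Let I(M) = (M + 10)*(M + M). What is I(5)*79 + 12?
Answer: 11862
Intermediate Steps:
I(M) = 2*M*(10 + M) (I(M) = (10 + M)*(2*M) = 2*M*(10 + M))
I(5)*79 + 12 = (2*5*(10 + 5))*79 + 12 = (2*5*15)*79 + 12 = 150*79 + 12 = 11850 + 12 = 11862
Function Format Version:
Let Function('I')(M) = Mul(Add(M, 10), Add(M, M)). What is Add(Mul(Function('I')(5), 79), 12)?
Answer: 11862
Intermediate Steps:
Function('I')(M) = Mul(2, M, Add(10, M)) (Function('I')(M) = Mul(Add(10, M), Mul(2, M)) = Mul(2, M, Add(10, M)))
Add(Mul(Function('I')(5), 79), 12) = Add(Mul(Mul(2, 5, Add(10, 5)), 79), 12) = Add(Mul(Mul(2, 5, 15), 79), 12) = Add(Mul(150, 79), 12) = Add(11850, 12) = 11862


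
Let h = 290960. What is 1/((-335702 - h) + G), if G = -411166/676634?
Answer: -48331/30287230491 ≈ -1.5958e-6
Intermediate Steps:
G = -29369/48331 (G = -411166*1/676634 = -29369/48331 ≈ -0.60766)
1/((-335702 - h) + G) = 1/((-335702 - 1*290960) - 29369/48331) = 1/((-335702 - 290960) - 29369/48331) = 1/(-626662 - 29369/48331) = 1/(-30287230491/48331) = -48331/30287230491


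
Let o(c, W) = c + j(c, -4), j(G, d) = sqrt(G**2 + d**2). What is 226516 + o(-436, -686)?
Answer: 226080 + 4*sqrt(11882) ≈ 2.2652e+5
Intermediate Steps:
o(c, W) = c + sqrt(16 + c**2) (o(c, W) = c + sqrt(c**2 + (-4)**2) = c + sqrt(c**2 + 16) = c + sqrt(16 + c**2))
226516 + o(-436, -686) = 226516 + (-436 + sqrt(16 + (-436)**2)) = 226516 + (-436 + sqrt(16 + 190096)) = 226516 + (-436 + sqrt(190112)) = 226516 + (-436 + 4*sqrt(11882)) = 226080 + 4*sqrt(11882)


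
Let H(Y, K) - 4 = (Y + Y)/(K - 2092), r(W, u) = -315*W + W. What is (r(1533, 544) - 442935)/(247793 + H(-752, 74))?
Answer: -932615673/250027925 ≈ -3.7300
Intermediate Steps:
r(W, u) = -314*W
H(Y, K) = 4 + 2*Y/(-2092 + K) (H(Y, K) = 4 + (Y + Y)/(K - 2092) = 4 + (2*Y)/(-2092 + K) = 4 + 2*Y/(-2092 + K))
(r(1533, 544) - 442935)/(247793 + H(-752, 74)) = (-314*1533 - 442935)/(247793 + 2*(-4184 - 752 + 2*74)/(-2092 + 74)) = (-481362 - 442935)/(247793 + 2*(-4184 - 752 + 148)/(-2018)) = -924297/(247793 + 2*(-1/2018)*(-4788)) = -924297/(247793 + 4788/1009) = -924297/250027925/1009 = -924297*1009/250027925 = -932615673/250027925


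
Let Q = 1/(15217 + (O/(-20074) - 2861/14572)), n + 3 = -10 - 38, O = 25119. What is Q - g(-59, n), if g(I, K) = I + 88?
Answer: -64536858746049/2225413965697 ≈ -29.000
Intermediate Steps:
n = -51 (n = -3 + (-10 - 38) = -3 - 48 = -51)
g(I, K) = 88 + I
Q = 146259164/2225413965697 (Q = 1/(15217 + (25119/(-20074) - 2861/14572)) = 1/(15217 + (25119*(-1/20074) - 2861*1/14572)) = 1/(15217 + (-25119/20074 - 2861/14572)) = 1/(15217 - 211732891/146259164) = 1/(2225413965697/146259164) = 146259164/2225413965697 ≈ 6.5722e-5)
Q - g(-59, n) = 146259164/2225413965697 - (88 - 59) = 146259164/2225413965697 - 1*29 = 146259164/2225413965697 - 29 = -64536858746049/2225413965697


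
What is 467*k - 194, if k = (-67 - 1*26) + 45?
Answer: -22610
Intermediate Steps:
k = -48 (k = (-67 - 26) + 45 = -93 + 45 = -48)
467*k - 194 = 467*(-48) - 194 = -22416 - 194 = -22610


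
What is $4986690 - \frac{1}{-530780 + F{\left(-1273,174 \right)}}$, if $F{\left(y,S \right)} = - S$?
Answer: $\frac{2647703002261}{530954} \approx 4.9867 \cdot 10^{6}$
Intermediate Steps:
$4986690 - \frac{1}{-530780 + F{\left(-1273,174 \right)}} = 4986690 - \frac{1}{-530780 - 174} = 4986690 - \frac{1}{-530954} = 4986690 - - \frac{1}{530954} = 4986690 + \frac{1}{530954} = \frac{2647703002261}{530954}$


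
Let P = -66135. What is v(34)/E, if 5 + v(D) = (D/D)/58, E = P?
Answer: 289/3835830 ≈ 7.5342e-5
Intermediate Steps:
E = -66135
v(D) = -289/58 (v(D) = -5 + (D/D)/58 = -5 + 1*(1/58) = -5 + 1/58 = -289/58)
v(34)/E = -289/58/(-66135) = -289/58*(-1/66135) = 289/3835830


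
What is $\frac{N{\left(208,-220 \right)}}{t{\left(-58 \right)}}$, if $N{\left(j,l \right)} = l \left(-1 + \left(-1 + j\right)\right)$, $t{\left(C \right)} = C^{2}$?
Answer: $- \frac{11330}{841} \approx -13.472$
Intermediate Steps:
$N{\left(j,l \right)} = l \left(-2 + j\right)$
$\frac{N{\left(208,-220 \right)}}{t{\left(-58 \right)}} = \frac{\left(-220\right) \left(-2 + 208\right)}{\left(-58\right)^{2}} = \frac{\left(-220\right) 206}{3364} = \left(-45320\right) \frac{1}{3364} = - \frac{11330}{841}$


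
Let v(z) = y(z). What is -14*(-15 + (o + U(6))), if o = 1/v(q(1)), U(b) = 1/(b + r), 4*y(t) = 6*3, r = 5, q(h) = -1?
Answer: 20356/99 ≈ 205.62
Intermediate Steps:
y(t) = 9/2 (y(t) = (6*3)/4 = (¼)*18 = 9/2)
v(z) = 9/2
U(b) = 1/(5 + b) (U(b) = 1/(b + 5) = 1/(5 + b))
o = 2/9 (o = 1/(9/2) = 2/9 ≈ 0.22222)
-14*(-15 + (o + U(6))) = -14*(-15 + (2/9 + 1/(5 + 6))) = -14*(-15 + (2/9 + 1/11)) = -14*(-15 + 31/99) = -14*(-1454/99) = 20356/99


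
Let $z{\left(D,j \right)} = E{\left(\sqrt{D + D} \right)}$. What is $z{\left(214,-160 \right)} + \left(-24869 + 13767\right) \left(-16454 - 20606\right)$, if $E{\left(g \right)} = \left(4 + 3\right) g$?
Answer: $411440120 + 14 \sqrt{107} \approx 4.1144 \cdot 10^{8}$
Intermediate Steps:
$E{\left(g \right)} = 7 g$
$z{\left(D,j \right)} = 7 \sqrt{2} \sqrt{D}$ ($z{\left(D,j \right)} = 7 \sqrt{D + D} = 7 \sqrt{2 D} = 7 \sqrt{2} \sqrt{D}$)
$z{\left(214,-160 \right)} + \left(-24869 + 13767\right) \left(-16454 - 20606\right) = 7 \sqrt{2} \sqrt{214} + \left(-24869 + 13767\right) \left(-16454 - 20606\right) = 14 \sqrt{107} - -411440120 = 14 \sqrt{107} + 411440120 = 411440120 + 14 \sqrt{107}$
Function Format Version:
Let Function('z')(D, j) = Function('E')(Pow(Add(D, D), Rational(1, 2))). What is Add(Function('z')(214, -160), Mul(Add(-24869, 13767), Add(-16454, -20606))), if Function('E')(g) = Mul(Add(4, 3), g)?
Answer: Add(411440120, Mul(14, Pow(107, Rational(1, 2)))) ≈ 4.1144e+8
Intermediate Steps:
Function('E')(g) = Mul(7, g)
Function('z')(D, j) = Mul(7, Pow(2, Rational(1, 2)), Pow(D, Rational(1, 2))) (Function('z')(D, j) = Mul(7, Pow(Add(D, D), Rational(1, 2))) = Mul(7, Pow(Mul(2, D), Rational(1, 2))) = Mul(7, Mul(Pow(2, Rational(1, 2)), Pow(D, Rational(1, 2)))) = Mul(7, Pow(2, Rational(1, 2)), Pow(D, Rational(1, 2))))
Add(Function('z')(214, -160), Mul(Add(-24869, 13767), Add(-16454, -20606))) = Add(Mul(7, Pow(2, Rational(1, 2)), Pow(214, Rational(1, 2))), Mul(Add(-24869, 13767), Add(-16454, -20606))) = Add(Mul(14, Pow(107, Rational(1, 2))), Mul(-11102, -37060)) = Add(Mul(14, Pow(107, Rational(1, 2))), 411440120) = Add(411440120, Mul(14, Pow(107, Rational(1, 2))))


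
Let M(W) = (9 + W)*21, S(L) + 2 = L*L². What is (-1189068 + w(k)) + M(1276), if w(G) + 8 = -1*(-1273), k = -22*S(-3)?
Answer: -1160818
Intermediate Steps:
S(L) = -2 + L³ (S(L) = -2 + L*L² = -2 + L³)
M(W) = 189 + 21*W
k = 638 (k = -22*(-2 + (-3)³) = -22*(-2 - 27) = -22*(-29) = 638)
w(G) = 1265 (w(G) = -8 - 1*(-1273) = -8 + 1273 = 1265)
(-1189068 + w(k)) + M(1276) = (-1189068 + 1265) + (189 + 21*1276) = -1187803 + (189 + 26796) = -1187803 + 26985 = -1160818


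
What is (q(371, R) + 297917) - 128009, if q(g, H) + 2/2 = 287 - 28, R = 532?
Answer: 170166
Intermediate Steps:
q(g, H) = 258 (q(g, H) = -1 + (287 - 28) = -1 + 259 = 258)
(q(371, R) + 297917) - 128009 = (258 + 297917) - 128009 = 298175 - 128009 = 170166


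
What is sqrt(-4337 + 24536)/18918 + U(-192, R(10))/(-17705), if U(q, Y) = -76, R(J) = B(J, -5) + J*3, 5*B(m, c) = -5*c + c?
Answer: 76/17705 + sqrt(20199)/18918 ≈ 0.011805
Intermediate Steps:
B(m, c) = -4*c/5 (B(m, c) = (-5*c + c)/5 = (-4*c)/5 = -4*c/5)
R(J) = 4 + 3*J (R(J) = -4/5*(-5) + J*3 = 4 + 3*J)
sqrt(-4337 + 24536)/18918 + U(-192, R(10))/(-17705) = sqrt(-4337 + 24536)/18918 - 76/(-17705) = sqrt(20199)*(1/18918) - 76*(-1/17705) = sqrt(20199)/18918 + 76/17705 = 76/17705 + sqrt(20199)/18918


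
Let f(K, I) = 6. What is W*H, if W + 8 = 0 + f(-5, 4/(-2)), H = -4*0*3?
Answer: 0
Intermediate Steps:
H = 0 (H = -2*0*3 = 0*3 = 0)
W = -2 (W = -8 + (0 + 6) = -8 + 6 = -2)
W*H = -2*0 = 0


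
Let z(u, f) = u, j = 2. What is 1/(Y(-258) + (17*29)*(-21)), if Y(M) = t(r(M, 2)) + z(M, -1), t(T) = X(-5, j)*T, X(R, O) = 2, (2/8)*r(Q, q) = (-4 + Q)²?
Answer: 1/538541 ≈ 1.8569e-6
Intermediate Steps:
r(Q, q) = 4*(-4 + Q)²
t(T) = 2*T
Y(M) = M + 8*(-4 + M)² (Y(M) = 2*(4*(-4 + M)²) + M = 8*(-4 + M)² + M = M + 8*(-4 + M)²)
1/(Y(-258) + (17*29)*(-21)) = 1/((-258 + 8*(-4 - 258)²) + (17*29)*(-21)) = 1/((-258 + 8*(-262)²) + 493*(-21)) = 1/((-258 + 8*68644) - 10353) = 1/((-258 + 549152) - 10353) = 1/(548894 - 10353) = 1/538541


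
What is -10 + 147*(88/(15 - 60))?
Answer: -4462/15 ≈ -297.47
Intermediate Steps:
-10 + 147*(88/(15 - 60)) = -10 + 147*(88/(-45)) = -10 + 147*(88*(-1/45)) = -10 + 147*(-88/45) = -10 - 4312/15 = -4462/15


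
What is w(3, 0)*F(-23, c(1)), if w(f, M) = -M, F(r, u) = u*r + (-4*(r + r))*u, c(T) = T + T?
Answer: 0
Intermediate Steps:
c(T) = 2*T
F(r, u) = -7*r*u (F(r, u) = r*u + (-8*r)*u = r*u - 8*r*u = -7*r*u)
w(3, 0)*F(-23, c(1)) = (-1*0)*(-7*(-23)*2*1) = 0*(-7*(-23)*2) = 0*322 = 0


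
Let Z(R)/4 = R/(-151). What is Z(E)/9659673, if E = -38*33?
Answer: 1672/486203541 ≈ 3.4389e-6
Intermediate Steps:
E = -1254
Z(R) = -4*R/151 (Z(R) = 4*(R/(-151)) = 4*(R*(-1/151)) = 4*(-R/151) = -4*R/151)
Z(E)/9659673 = -4/151*(-1254)/9659673 = (5016/151)*(1/9659673) = 1672/486203541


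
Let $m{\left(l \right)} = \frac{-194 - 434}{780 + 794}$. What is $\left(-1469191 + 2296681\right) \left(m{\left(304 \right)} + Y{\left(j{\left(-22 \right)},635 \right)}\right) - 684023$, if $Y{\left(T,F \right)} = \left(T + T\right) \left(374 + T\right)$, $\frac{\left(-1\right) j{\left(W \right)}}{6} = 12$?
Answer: $- \frac{28321689747401}{787} \approx -3.5987 \cdot 10^{10}$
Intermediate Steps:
$j{\left(W \right)} = -72$ ($j{\left(W \right)} = \left(-6\right) 12 = -72$)
$Y{\left(T,F \right)} = 2 T \left(374 + T\right)$
$m{\left(l \right)} = - \frac{314}{787}$ ($m{\left(l \right)} = - \frac{628}{1574} = \left(-628\right) \frac{1}{1574} = - \frac{314}{787}$)
$\left(-1469191 + 2296681\right) \left(m{\left(304 \right)} + Y{\left(j{\left(-22 \right)},635 \right)}\right) - 684023 = \left(-1469191 + 2296681\right) \left(- \frac{314}{787} + 2 \left(-72\right) \left(374 - 72\right)\right) - 684023 = 827490 \left(- \frac{314}{787} + 2 \left(-72\right) 302\right) - 684023 = 827490 \left(- \frac{314}{787} - 43488\right) - 684023 = 827490 \left(- \frac{34225370}{787}\right) - 684023 = - \frac{28321151421300}{787} - 684023 = - \frac{28321689747401}{787}$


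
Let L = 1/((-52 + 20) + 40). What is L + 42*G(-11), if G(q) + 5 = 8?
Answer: 1009/8 ≈ 126.13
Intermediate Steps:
L = 1/8 (L = 1/(-32 + 40) = 1/8 ≈ 0.12500)
G(q) = 3 (G(q) = -5 + 8 = 3)
L + 42*G(-11) = 1/8 + 42*3 = 1/8 + 126 = 1009/8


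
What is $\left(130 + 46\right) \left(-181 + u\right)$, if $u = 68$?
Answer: $-19888$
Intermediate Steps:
$\left(130 + 46\right) \left(-181 + u\right) = \left(130 + 46\right) \left(-181 + 68\right) = 176 \left(-113\right) = -19888$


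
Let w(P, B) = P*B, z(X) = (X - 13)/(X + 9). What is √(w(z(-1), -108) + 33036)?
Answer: 5*√1329 ≈ 182.28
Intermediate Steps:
z(X) = (-13 + X)/(9 + X)
w(P, B) = B*P
√(w(z(-1), -108) + 33036) = √(-108*(-13 - 1)/(9 - 1) + 33036) = √(-108*(-14)/8 + 33036) = √(-27*(-14)/2 + 33036) = √(-108*(-7/4) + 33036) = √(189 + 33036) = √33225 = 5*√1329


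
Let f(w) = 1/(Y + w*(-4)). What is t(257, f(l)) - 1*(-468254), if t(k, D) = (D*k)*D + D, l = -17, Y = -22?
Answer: 990825767/2116 ≈ 4.6825e+5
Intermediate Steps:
f(w) = 1/(-22 - 4*w) (f(w) = 1/(-22 + w*(-4)) = 1/(-22 - 4*w))
t(k, D) = D + k*D**2 (t(k, D) = k*D**2 + D = D + k*D**2)
t(257, f(l)) - 1*(-468254) = (-1/(22 + 4*(-17)))*(1 - 1/(22 + 4*(-17))*257) - 1*(-468254) = (-1/(22 - 68))*(1 - 1/(22 - 68)*257) + 468254 = (-1/(-46))*(1 - 1/(-46)*257) + 468254 = (-1*(-1/46))*(1 - 1*(-1/46)*257) + 468254 = (1 + (1/46)*257)/46 + 468254 = (1 + 257/46)/46 + 468254 = (1/46)*(303/46) + 468254 = 303/2116 + 468254 = 990825767/2116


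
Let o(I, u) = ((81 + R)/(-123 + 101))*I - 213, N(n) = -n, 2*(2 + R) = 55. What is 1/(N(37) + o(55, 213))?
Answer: -4/2065 ≈ -0.0019370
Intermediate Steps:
R = 51/2 (R = -2 + (½)*55 = -2 + 55/2 = 51/2 ≈ 25.500)
o(I, u) = -213 - 213*I/44 (o(I, u) = ((81 + 51/2)/(-123 + 101))*I - 213 = ((213/2)/(-22))*I - 213 = ((213/2)*(-1/22))*I - 213 = -213*I/44 - 213 = -213 - 213*I/44)
1/(N(37) + o(55, 213)) = 1/(-1*37 + (-213 - 213/44*55)) = 1/(-37 + (-213 - 1065/4)) = 1/(-37 - 1917/4) = 1/(-2065/4) = -4/2065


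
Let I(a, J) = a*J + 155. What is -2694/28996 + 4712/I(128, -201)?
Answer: -102761407/370757354 ≈ -0.27717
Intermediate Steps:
I(a, J) = 155 + J*a (I(a, J) = J*a + 155 = 155 + J*a)
-2694/28996 + 4712/I(128, -201) = -2694/28996 + 4712/(155 - 201*128) = -2694*1/28996 + 4712/(155 - 25728) = -1347/14498 + 4712/(-25573) = -1347/14498 + 4712*(-1/25573) = -1347/14498 - 4712/25573 = -102761407/370757354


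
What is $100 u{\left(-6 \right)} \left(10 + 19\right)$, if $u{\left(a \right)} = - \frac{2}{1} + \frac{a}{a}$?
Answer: $-2900$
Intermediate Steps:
$u{\left(a \right)} = -1$ ($u{\left(a \right)} = \left(-2\right) 1 + 1 = -2 + 1 = -1$)
$100 u{\left(-6 \right)} \left(10 + 19\right) = 100 \left(-1\right) \left(10 + 19\right) = \left(-100\right) 29 = -2900$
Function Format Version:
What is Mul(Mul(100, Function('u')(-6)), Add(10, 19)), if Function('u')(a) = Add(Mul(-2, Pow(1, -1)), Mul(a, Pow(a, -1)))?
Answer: -2900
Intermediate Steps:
Function('u')(a) = -1 (Function('u')(a) = Add(Mul(-2, 1), 1) = Add(-2, 1) = -1)
Mul(Mul(100, Function('u')(-6)), Add(10, 19)) = Mul(Mul(100, -1), Add(10, 19)) = Mul(-100, 29) = -2900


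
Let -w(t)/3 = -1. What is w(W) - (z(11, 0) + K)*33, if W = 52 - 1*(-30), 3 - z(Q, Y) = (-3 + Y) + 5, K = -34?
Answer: 1092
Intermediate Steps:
z(Q, Y) = 1 - Y (z(Q, Y) = 3 - ((-3 + Y) + 5) = 3 - (2 + Y) = 3 + (-2 - Y) = 1 - Y)
W = 82 (W = 52 + 30 = 82)
w(t) = 3 (w(t) = -3*(-1) = 3)
w(W) - (z(11, 0) + K)*33 = 3 - ((1 - 1*0) - 34)*33 = 3 - ((1 + 0) - 34)*33 = 3 - (1 - 34)*33 = 3 - (-33)*33 = 3 - 1*(-1089) = 3 + 1089 = 1092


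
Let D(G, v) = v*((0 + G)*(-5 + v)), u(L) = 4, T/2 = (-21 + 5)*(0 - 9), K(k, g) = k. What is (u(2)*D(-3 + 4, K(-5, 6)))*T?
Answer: 57600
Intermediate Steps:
T = 288 (T = 2*((-21 + 5)*(0 - 9)) = 2*(-16*(-9)) = 2*144 = 288)
D(G, v) = G*v*(-5 + v) (D(G, v) = v*(G*(-5 + v)) = G*v*(-5 + v))
(u(2)*D(-3 + 4, K(-5, 6)))*T = (4*((-3 + 4)*(-5)*(-5 - 5)))*288 = (4*(1*(-5)*(-10)))*288 = (4*50)*288 = 200*288 = 57600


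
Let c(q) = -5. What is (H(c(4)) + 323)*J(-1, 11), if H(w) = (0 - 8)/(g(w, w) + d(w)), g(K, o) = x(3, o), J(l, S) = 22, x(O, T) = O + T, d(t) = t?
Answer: 49918/7 ≈ 7131.1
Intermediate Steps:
g(K, o) = 3 + o
H(w) = -8/(3 + 2*w) (H(w) = (0 - 8)/((3 + w) + w) = -8/(3 + 2*w))
(H(c(4)) + 323)*J(-1, 11) = (-8/(3 + 2*(-5)) + 323)*22 = (-8/(3 - 10) + 323)*22 = (-8/(-7) + 323)*22 = (-8*(-1/7) + 323)*22 = (8/7 + 323)*22 = (2269/7)*22 = 49918/7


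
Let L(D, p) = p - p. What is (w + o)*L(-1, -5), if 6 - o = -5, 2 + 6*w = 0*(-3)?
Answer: 0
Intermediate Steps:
L(D, p) = 0
w = -1/3 (w = -1/3 + (0*(-3))/6 = -1/3 + (1/6)*0 = -1/3 + 0 = -1/3 ≈ -0.33333)
o = 11 (o = 6 - 1*(-5) = 6 + 5 = 11)
(w + o)*L(-1, -5) = (-1/3 + 11)*0 = (32/3)*0 = 0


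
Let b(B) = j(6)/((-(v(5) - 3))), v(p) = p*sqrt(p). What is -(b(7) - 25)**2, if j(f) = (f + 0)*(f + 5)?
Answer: -1267763/1682 - 255585*sqrt(5)/1682 ≈ -1093.5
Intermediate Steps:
v(p) = p**(3/2)
j(f) = f*(5 + f)
b(B) = 66/(3 - 5*sqrt(5)) (b(B) = (6*(5 + 6))/((-(5**(3/2) - 3))) = (6*11)/((-(5*sqrt(5) - 3))) = 66/((-(-3 + 5*sqrt(5)))) = 66/(3 - 5*sqrt(5)))
-(b(7) - 25)**2 = -(66/(3 - 5*sqrt(5)) - 25)**2 = -(-25 + 66/(3 - 5*sqrt(5)))**2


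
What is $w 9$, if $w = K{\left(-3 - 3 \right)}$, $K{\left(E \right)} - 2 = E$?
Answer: $-36$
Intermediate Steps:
$K{\left(E \right)} = 2 + E$
$w = -4$ ($w = 2 - 6 = -4$)
$w 9 = \left(-4\right) 9 = -36$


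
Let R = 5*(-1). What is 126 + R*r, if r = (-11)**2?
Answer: -479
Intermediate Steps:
R = -5
r = 121
126 + R*r = 126 - 5*121 = 126 - 605 = -479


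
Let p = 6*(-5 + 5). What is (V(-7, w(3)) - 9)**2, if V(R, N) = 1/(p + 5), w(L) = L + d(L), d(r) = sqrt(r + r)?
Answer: 1936/25 ≈ 77.440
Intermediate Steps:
p = 0 (p = 6*0 = 0)
d(r) = sqrt(2)*sqrt(r) (d(r) = sqrt(2*r) = sqrt(2)*sqrt(r))
w(L) = L + sqrt(2)*sqrt(L)
V(R, N) = 1/5 (V(R, N) = 1/(0 + 5) = 1/5)
(V(-7, w(3)) - 9)**2 = (1/5 - 9)**2 = (-44/5)**2 = 1936/25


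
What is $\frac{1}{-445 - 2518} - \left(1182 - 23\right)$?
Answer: $- \frac{3434118}{2963} \approx -1159.0$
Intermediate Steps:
$\frac{1}{-445 - 2518} - \left(1182 - 23\right) = \frac{1}{-2963} - \left(1182 - 23\right) = - \frac{1}{2963} - 1159 = - \frac{3434118}{2963}$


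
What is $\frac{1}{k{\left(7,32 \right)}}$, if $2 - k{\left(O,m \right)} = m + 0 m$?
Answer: $- \frac{1}{30} \approx -0.033333$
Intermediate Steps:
$k{\left(O,m \right)} = 2 - m$ ($k{\left(O,m \right)} = 2 - \left(m + 0 m\right) = 2 - \left(m + 0\right) = 2 - m$)
$\frac{1}{k{\left(7,32 \right)}} = \frac{1}{2 - 32} = \frac{1}{-30} = - \frac{1}{30}$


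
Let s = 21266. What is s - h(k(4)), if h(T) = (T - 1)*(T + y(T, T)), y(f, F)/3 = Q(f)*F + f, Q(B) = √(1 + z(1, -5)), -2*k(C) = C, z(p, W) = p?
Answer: 21242 - 18*√2 ≈ 21217.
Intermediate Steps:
k(C) = -C/2
Q(B) = √2 (Q(B) = √(1 + 1) = √2)
y(f, F) = 3*f + 3*F*√2 (y(f, F) = 3*(√2*F + f) = 3*(F*√2 + f) = 3*(f + F*√2) = 3*f + 3*F*√2)
h(T) = (-1 + T)*(4*T + 3*T*√2) (h(T) = (T - 1)*(T + (3*T + 3*T*√2)) = (-1 + T)*(4*T + 3*T*√2))
s - h(k(4)) = 21266 - (-½*4)*(-4 - ½*4 - 3*√2 + 3*(-½*4)*(1 + √2)) = 21266 - (-2)*(-4 - 2 - 3*√2 + 3*(-2)*(1 + √2)) = 21266 - (-2)*(-4 - 2 - 3*√2 + (-6 - 6*√2)) = 21266 - (-2)*(-12 - 9*√2) = 21266 - (24 + 18*√2) = 21266 + (-24 - 18*√2) = 21242 - 18*√2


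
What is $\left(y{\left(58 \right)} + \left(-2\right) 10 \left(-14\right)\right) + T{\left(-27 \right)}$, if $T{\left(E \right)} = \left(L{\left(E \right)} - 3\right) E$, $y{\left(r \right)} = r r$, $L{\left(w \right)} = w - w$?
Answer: $3725$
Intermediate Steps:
$L{\left(w \right)} = 0$
$y{\left(r \right)} = r^{2}$
$T{\left(E \right)} = - 3 E$ ($T{\left(E \right)} = \left(0 - 3\right) E = - 3 E$)
$\left(y{\left(58 \right)} + \left(-2\right) 10 \left(-14\right)\right) + T{\left(-27 \right)} = \left(58^{2} + \left(-2\right) 10 \left(-14\right)\right) - -81 = \left(3364 - -280\right) + 81 = \left(3364 + 280\right) + 81 = 3644 + 81 = 3725$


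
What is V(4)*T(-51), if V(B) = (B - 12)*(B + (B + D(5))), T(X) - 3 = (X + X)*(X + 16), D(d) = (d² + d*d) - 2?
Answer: -1600704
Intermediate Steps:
D(d) = -2 + 2*d² (D(d) = (d² + d²) - 2 = 2*d² - 2 = -2 + 2*d²)
T(X) = 3 + 2*X*(16 + X) (T(X) = 3 + (X + X)*(X + 16) = 3 + (2*X)*(16 + X) = 3 + 2*X*(16 + X))
V(B) = (-12 + B)*(48 + 2*B) (V(B) = (B - 12)*(B + (B + (-2 + 2*5²))) = (-12 + B)*(B + (B + (-2 + 2*25))) = (-12 + B)*(B + (B + (-2 + 50))) = (-12 + B)*(B + (B + 48)) = (-12 + B)*(B + (48 + B)) = (-12 + B)*(48 + 2*B))
V(4)*T(-51) = (-576 + 2*4² + 24*4)*(3 + 2*(-51)² + 32*(-51)) = (-576 + 2*16 + 96)*(3 + 2*2601 - 1632) = (-576 + 32 + 96)*(3 + 5202 - 1632) = -448*3573 = -1600704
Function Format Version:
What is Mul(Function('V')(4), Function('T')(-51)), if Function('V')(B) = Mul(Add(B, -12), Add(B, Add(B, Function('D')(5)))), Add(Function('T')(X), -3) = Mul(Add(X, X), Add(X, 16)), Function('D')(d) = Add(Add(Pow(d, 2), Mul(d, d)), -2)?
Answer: -1600704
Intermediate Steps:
Function('D')(d) = Add(-2, Mul(2, Pow(d, 2))) (Function('D')(d) = Add(Add(Pow(d, 2), Pow(d, 2)), -2) = Add(Mul(2, Pow(d, 2)), -2) = Add(-2, Mul(2, Pow(d, 2))))
Function('T')(X) = Add(3, Mul(2, X, Add(16, X))) (Function('T')(X) = Add(3, Mul(Add(X, X), Add(X, 16))) = Add(3, Mul(Mul(2, X), Add(16, X))) = Add(3, Mul(2, X, Add(16, X))))
Function('V')(B) = Mul(Add(-12, B), Add(48, Mul(2, B))) (Function('V')(B) = Mul(Add(B, -12), Add(B, Add(B, Add(-2, Mul(2, Pow(5, 2)))))) = Mul(Add(-12, B), Add(B, Add(B, Add(-2, Mul(2, 25))))) = Mul(Add(-12, B), Add(B, Add(B, Add(-2, 50)))) = Mul(Add(-12, B), Add(B, Add(B, 48))) = Mul(Add(-12, B), Add(B, Add(48, B))) = Mul(Add(-12, B), Add(48, Mul(2, B))))
Mul(Function('V')(4), Function('T')(-51)) = Mul(Add(-576, Mul(2, Pow(4, 2)), Mul(24, 4)), Add(3, Mul(2, Pow(-51, 2)), Mul(32, -51))) = Mul(Add(-576, Mul(2, 16), 96), Add(3, Mul(2, 2601), -1632)) = Mul(Add(-576, 32, 96), Add(3, 5202, -1632)) = Mul(-448, 3573) = -1600704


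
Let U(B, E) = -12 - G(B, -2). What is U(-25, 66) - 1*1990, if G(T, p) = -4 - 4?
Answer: -1994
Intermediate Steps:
G(T, p) = -8
U(B, E) = -4 (U(B, E) = -12 - 1*(-8) = -12 + 8 = -4)
U(-25, 66) - 1*1990 = -4 - 1*1990 = -4 - 1990 = -1994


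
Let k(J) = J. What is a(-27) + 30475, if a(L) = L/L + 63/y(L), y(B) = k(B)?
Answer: 91421/3 ≈ 30474.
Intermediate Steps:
y(B) = B
a(L) = 1 + 63/L (a(L) = L/L + 63/L = 1 + 63/L)
a(-27) + 30475 = (63 - 27)/(-27) + 30475 = -1/27*36 + 30475 = -4/3 + 30475 = 91421/3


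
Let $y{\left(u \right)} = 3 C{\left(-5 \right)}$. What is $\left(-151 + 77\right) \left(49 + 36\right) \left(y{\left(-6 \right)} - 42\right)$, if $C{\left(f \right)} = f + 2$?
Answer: $320790$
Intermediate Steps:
$C{\left(f \right)} = 2 + f$
$y{\left(u \right)} = -9$ ($y{\left(u \right)} = 3 \left(2 - 5\right) = 3 \left(-3\right) = -9$)
$\left(-151 + 77\right) \left(49 + 36\right) \left(y{\left(-6 \right)} - 42\right) = \left(-151 + 77\right) \left(49 + 36\right) \left(-9 - 42\right) = - 74 \cdot 85 \left(-51\right) = \left(-74\right) \left(-4335\right) = 320790$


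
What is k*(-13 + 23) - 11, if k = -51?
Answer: -521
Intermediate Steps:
k*(-13 + 23) - 11 = -51*(-13 + 23) - 11 = -51*10 - 11 = -510 - 11 = -521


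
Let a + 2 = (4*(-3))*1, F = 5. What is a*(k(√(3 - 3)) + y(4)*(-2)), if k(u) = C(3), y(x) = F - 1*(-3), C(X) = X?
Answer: 182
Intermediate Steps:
y(x) = 8 (y(x) = 5 - 1*(-3) = 5 + 3 = 8)
k(u) = 3
a = -14 (a = -2 + (4*(-3))*1 = -2 - 12*1 = -2 - 12 = -14)
a*(k(√(3 - 3)) + y(4)*(-2)) = -14*(3 + 8*(-2)) = -14*(3 - 16) = -14*(-13) = 182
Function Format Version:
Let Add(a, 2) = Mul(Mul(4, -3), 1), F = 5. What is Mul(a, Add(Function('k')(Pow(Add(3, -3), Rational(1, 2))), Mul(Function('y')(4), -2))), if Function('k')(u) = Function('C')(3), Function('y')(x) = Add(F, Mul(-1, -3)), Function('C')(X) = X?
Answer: 182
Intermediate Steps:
Function('y')(x) = 8 (Function('y')(x) = Add(5, Mul(-1, -3)) = Add(5, 3) = 8)
Function('k')(u) = 3
a = -14 (a = Add(-2, Mul(Mul(4, -3), 1)) = Add(-2, Mul(-12, 1)) = Add(-2, -12) = -14)
Mul(a, Add(Function('k')(Pow(Add(3, -3), Rational(1, 2))), Mul(Function('y')(4), -2))) = Mul(-14, Add(3, Mul(8, -2))) = Mul(-14, Add(3, -16)) = Mul(-14, -13) = 182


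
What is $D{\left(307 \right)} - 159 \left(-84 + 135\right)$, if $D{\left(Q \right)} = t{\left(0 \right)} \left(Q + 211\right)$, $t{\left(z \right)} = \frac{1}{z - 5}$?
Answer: $- \frac{41063}{5} \approx -8212.6$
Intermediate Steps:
$t{\left(z \right)} = \frac{1}{-5 + z}$
$D{\left(Q \right)} = - \frac{211}{5} - \frac{Q}{5}$ ($D{\left(Q \right)} = \frac{Q + 211}{-5 + 0} = \frac{211 + Q}{-5} = - \frac{211 + Q}{5} = - \frac{211}{5} - \frac{Q}{5}$)
$D{\left(307 \right)} - 159 \left(-84 + 135\right) = \left(- \frac{211}{5} - \frac{307}{5}\right) - 159 \left(-84 + 135\right) = \left(- \frac{211}{5} - \frac{307}{5}\right) - 159 \cdot 51 = - \frac{518}{5} - 8109 = - \frac{41063}{5}$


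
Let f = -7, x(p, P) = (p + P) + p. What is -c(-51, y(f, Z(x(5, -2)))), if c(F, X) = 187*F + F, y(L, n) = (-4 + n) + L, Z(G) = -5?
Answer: 9588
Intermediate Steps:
x(p, P) = P + 2*p (x(p, P) = (P + p) + p = P + 2*p)
y(L, n) = -4 + L + n
c(F, X) = 188*F
-c(-51, y(f, Z(x(5, -2)))) = -188*(-51) = -1*(-9588) = 9588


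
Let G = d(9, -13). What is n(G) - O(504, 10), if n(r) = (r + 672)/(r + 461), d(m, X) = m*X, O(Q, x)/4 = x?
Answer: -13205/344 ≈ -38.387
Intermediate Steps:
O(Q, x) = 4*x
d(m, X) = X*m
G = -117 (G = -13*9 = -117)
n(r) = (672 + r)/(461 + r)
n(G) - O(504, 10) = (672 - 117)/(461 - 117) - 4*10 = 555/344 - 1*40 = (1/344)*555 - 40 = 555/344 - 40 = -13205/344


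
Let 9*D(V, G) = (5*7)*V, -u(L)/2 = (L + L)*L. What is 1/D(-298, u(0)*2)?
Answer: -9/10430 ≈ -0.00086290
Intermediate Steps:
u(L) = -4*L**2 (u(L) = -2*(L + L)*L = -2*2*L*L = -4*L**2)
D(V, G) = 35*V/9 (D(V, G) = ((5*7)*V)/9 = (35*V)/9 = 35*V/9)
1/D(-298, u(0)*2) = 1/((35/9)*(-298)) = 1/(-10430/9) = -9/10430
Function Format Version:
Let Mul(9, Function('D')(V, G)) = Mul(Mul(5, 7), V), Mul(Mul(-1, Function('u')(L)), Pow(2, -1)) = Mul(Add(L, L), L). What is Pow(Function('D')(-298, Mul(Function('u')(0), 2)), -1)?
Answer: Rational(-9, 10430) ≈ -0.00086290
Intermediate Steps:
Function('u')(L) = Mul(-4, Pow(L, 2)) (Function('u')(L) = Mul(-2, Mul(Add(L, L), L)) = Mul(-2, Mul(Mul(2, L), L)) = Mul(-2, Mul(2, Pow(L, 2))) = Mul(-4, Pow(L, 2)))
Function('D')(V, G) = Mul(Rational(35, 9), V) (Function('D')(V, G) = Mul(Rational(1, 9), Mul(Mul(5, 7), V)) = Mul(Rational(1, 9), Mul(35, V)) = Mul(Rational(35, 9), V))
Pow(Function('D')(-298, Mul(Function('u')(0), 2)), -1) = Pow(Mul(Rational(35, 9), -298), -1) = Pow(Rational(-10430, 9), -1) = Rational(-9, 10430)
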